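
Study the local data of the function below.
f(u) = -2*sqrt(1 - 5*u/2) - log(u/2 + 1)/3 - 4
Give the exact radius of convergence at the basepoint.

The radius of convergence is 2/5.

Branch term (-2)*sqrt(1 - u/(2/5)): its argument vanishes at u = 2/5, a square-root branch point, modulus 2/5.
Branch term (-1/3)*log(1 - u/(-2)): its argument vanishes at u = -2, a logarithmic branch point, modulus 2.
The radius of convergence is the smallest modulus among the singular points: 2/5.


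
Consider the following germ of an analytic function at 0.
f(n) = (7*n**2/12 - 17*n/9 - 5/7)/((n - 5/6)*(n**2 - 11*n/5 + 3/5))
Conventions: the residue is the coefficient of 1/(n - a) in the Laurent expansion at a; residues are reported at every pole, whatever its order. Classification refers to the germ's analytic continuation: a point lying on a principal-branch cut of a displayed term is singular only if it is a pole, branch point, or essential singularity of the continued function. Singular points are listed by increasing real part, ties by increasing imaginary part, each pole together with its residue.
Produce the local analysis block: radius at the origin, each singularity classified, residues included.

Denominator factor (n - 5/6): pole of order 1 at 5/6, modulus 5/6.
Denominator factor (n**2 - 11*n/5 + 3/5): discriminant 61/25, real irrational roots 11/10 + (1/10)*sqrt(61) and 11/10 - (1/10)*sqrt(61); poles of order 1, moduli 11/10 + (1/10)*sqrt(61) and 11/10 - (1/10)*sqrt(61).
The radius of convergence is the smallest modulus among the singular points: 11/10 - (1/10)*sqrt(61).
The factor n**2 - 11*n/5 + 3/5 splits as (n - a)(n - a') with a = 11/10 - (1/10)*sqrt(61), a' = 11/10 + (1/10)*sqrt(61). At the order-1 pole a set g(n) = (n - a)*f(n) = [(7*n**2/12 - 17*n/9 - 5/7)/(n - 5/6)] / (n - a').
Simple pole: residue = g(a) at a = 11/10 - (1/10)*sqrt(61), which is -11861/8148 - (6959/497028)*sqrt(61).
At the order-1 pole 5/6 set g(n) = (n - (5/6))*f(n) = (7*n**2/12 - 17*n/9 - 5/7)/(n**2 - 11*n/5 + 3/5).
Simple pole: residue = g(a) at a = 5/6, which is 28475/8148.
The factor n**2 - 11*n/5 + 3/5 splits as (n - a)(n - a') with a = 11/10 + (1/10)*sqrt(61), a' = 11/10 - (1/10)*sqrt(61). At the order-1 pole a set g(n) = (n - a)*f(n) = [(7*n**2/12 - 17*n/9 - 5/7)/(n - 5/6)] / (n - a').
Simple pole: residue = g(a) at a = 11/10 + (1/10)*sqrt(61), which is -11861/8148 + (6959/497028)*sqrt(61).
List the singular points by increasing real part (a conjugate pair: the negative imaginary part first).

Radius of convergence at 0: 11/10 - (1/10)*sqrt(61).
At 11/10 - (1/10)*sqrt(61): a pole of order 1; residue -11861/8148 - (6959/497028)*sqrt(61).
At 5/6: a pole of order 1; residue 28475/8148.
At 11/10 + (1/10)*sqrt(61): a pole of order 1; residue -11861/8148 + (6959/497028)*sqrt(61).


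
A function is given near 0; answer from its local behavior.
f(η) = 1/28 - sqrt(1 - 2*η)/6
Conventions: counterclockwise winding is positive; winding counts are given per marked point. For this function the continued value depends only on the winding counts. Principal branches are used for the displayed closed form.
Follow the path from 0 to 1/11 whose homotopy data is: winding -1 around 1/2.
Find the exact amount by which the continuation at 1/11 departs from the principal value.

The rational part is single-valued and drops out of the difference; each branch term changes only by its own monodromy.
(-1/6)*sqrt(1 - η/(1/2)): winding -1 is odd, the square root flips sign, contributing -2*(-1/6)*sqrt(1 - (1/11)/(1/2)) = -2*(-1/6)*sqrt(9/11) = (1/11)*sqrt(11).
Summing the contributions at η = 1/11 gives (1/11)*sqrt(11).

Continued minus principal equals (1/11)*sqrt(11).


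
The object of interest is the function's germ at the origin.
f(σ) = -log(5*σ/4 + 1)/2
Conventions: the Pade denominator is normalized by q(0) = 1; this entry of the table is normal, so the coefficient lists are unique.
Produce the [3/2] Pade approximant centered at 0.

Taylor coefficients needed (expand at 0): a_0 = 0, a_1 = -5/8, a_2 = 25/64, a_3 = -125/384, a_4 = 625/2048, a_5 = -625/2048.
Write the denominator as Q(σ) = 1 + q1*σ + q2*σ^2. Requiring Q*f - P = O(σ^6) with deg P <= 3 kills the coefficients of σ^4..σ^5 in Q*f:
  σ^4: a_4 + q1*a_3 + q2*a_2 = 0, i.e. 625/2048 + (-125/384)*q1 + (25/64)*q2 = 0.
  σ^5: a_5 + q1*a_4 + q2*a_3 = 0, i.e. -625/2048 + (625/2048)*q1 + (-125/384)*q2 = 0.
Solving this linear system: q1 = 3/2, q2 = 15/32.
The numerator is Q*f truncated at degree 3: P0 = a_0 = 0; P1 = a_1 + q1*a_0 = -5/8; P2 = a_2 + q1*a_1 + q2*a_0 = -35/64; P3 = a_3 + q1*a_2 + q2*a_1 = -25/768.

The Pade approximant has numerator coefficients [0, -5/8, -35/64, -25/768]; denominator coefficients [1, 3/2, 15/32].


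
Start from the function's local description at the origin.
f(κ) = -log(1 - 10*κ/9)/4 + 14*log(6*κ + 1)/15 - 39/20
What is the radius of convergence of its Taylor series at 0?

The radius of convergence is 1/6.

Branch term (-1/4)*log(1 - κ/(9/10)): its argument vanishes at κ = 9/10, a logarithmic branch point, modulus 9/10.
Branch term (14/15)*log(1 - κ/(-1/6)): its argument vanishes at κ = -1/6, a logarithmic branch point, modulus 1/6.
The radius of convergence is the smallest modulus among the singular points: 1/6.


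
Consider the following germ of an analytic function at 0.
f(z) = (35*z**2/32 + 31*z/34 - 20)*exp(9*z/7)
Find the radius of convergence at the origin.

The factor exp(9*z/7) is entire and contributes no finite singular point.
The polynomial part has no poles.
No finite singular points: the Taylor series at 0 converges everywhere.

The radius of convergence is infinite.


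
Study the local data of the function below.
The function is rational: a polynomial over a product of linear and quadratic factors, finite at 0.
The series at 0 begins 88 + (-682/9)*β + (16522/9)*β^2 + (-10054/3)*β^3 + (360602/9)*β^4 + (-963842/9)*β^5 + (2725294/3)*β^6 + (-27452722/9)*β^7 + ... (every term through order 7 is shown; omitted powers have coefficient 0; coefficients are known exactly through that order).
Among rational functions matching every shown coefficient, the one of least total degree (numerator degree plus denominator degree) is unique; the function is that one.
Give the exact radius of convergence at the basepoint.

The radius of convergence is 1/5.

No rational of total degree below 3 reproduces all 8 coefficients; solving the [1/2] Pade equations on them gives f(β) = (-11*β/18 - 22/5)/((β - 1/4)*(β + 1/5)), whose expansion matches every shown term.
Denominator factor (β + 1/5): pole of order 1 at -1/5, modulus 1/5.
Denominator factor (β - 1/4): pole of order 1 at 1/4, modulus 1/4.
The radius of convergence is the smallest modulus among the singular points: 1/5.


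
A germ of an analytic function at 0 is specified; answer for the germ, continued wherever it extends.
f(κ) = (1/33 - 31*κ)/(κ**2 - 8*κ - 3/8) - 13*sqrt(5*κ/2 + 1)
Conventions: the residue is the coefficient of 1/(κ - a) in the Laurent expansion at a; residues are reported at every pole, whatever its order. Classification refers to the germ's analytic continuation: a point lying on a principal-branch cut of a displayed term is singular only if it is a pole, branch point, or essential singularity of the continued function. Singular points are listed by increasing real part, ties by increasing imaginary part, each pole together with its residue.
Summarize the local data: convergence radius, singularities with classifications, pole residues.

Denominator factor (κ**2 - 8*κ - 3/8): discriminant 131/2, real irrational roots 4 + (1/4)*sqrt(262) and 4 - (1/4)*sqrt(262); poles of order 1, moduli 4 + (1/4)*sqrt(262) and -4 + (1/4)*sqrt(262).
Branch term (-13)*sqrt(1 - κ/(-2/5)): its argument vanishes at κ = -2/5, a square-root branch point, modulus 2/5.
The radius of convergence is the smallest modulus among the singular points: -4 + (1/4)*sqrt(262).
The branch term is analytic at 4 - (1/4)*sqrt(262) and contributes nothing to the residue; only the rational part matters.
The factor κ**2 - 8*κ - 3/8 splits as (κ - a)(κ - a') with a = 4 - (1/4)*sqrt(262), a' = 4 + (1/4)*sqrt(262). At the order-1 pole a set g(κ) = (κ - a)*(rational part) = [1/33 - 31*κ] / (κ - a').
Simple pole: residue = g(a) at a = 4 - (1/4)*sqrt(262), which is -31/2 + (4091/4323)*sqrt(262).
The branch term is analytic at 4 + (1/4)*sqrt(262) and contributes nothing to the residue; only the rational part matters.
The factor κ**2 - 8*κ - 3/8 splits as (κ - a)(κ - a') with a = 4 + (1/4)*sqrt(262), a' = 4 - (1/4)*sqrt(262). At the order-1 pole a set g(κ) = (κ - a)*(rational part) = [1/33 - 31*κ] / (κ - a').
Simple pole: residue = g(a) at a = 4 + (1/4)*sqrt(262), which is -31/2 - (4091/4323)*sqrt(262).
List the singular points by increasing real part (a conjugate pair: the negative imaginary part first).

Radius of convergence at 0: -4 + (1/4)*sqrt(262).
At -2/5: an algebraic (square-root) branch point.
At 4 - (1/4)*sqrt(262): a pole of order 1; residue -31/2 + (4091/4323)*sqrt(262).
At 4 + (1/4)*sqrt(262): a pole of order 1; residue -31/2 - (4091/4323)*sqrt(262).


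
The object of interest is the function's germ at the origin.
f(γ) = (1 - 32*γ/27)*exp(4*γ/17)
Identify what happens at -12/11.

The point is a regular point.

There is no denominator, hence no pole anywhere.
The factor exp(4*γ/17) is entire.
So the germ continues analytically to -12/11.


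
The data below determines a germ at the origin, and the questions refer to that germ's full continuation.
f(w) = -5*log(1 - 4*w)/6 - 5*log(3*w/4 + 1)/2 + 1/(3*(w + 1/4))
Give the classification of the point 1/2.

The point is a regular point.

Denominator factors: w + 1/4 = 3/4 at w = 1/2 — none vanishes.
Branch term log(1 - w/(1/4)): argument at 1/2 is -1, nonzero, so 1/2 is not its branch point (a point on a principal cut is still regular for the continued germ).
Branch term log(1 - w/(-4/3)): argument at 1/2 is 11/8, nonzero, so 1/2 is not its branch point (a point on a principal cut is still regular for the continued germ).
So the germ continues analytically to 1/2.


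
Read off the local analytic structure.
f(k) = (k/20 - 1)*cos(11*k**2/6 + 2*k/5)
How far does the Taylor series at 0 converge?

The radius of convergence is infinite.

The factor cos(11*k**2/6 + 2*k/5) is entire and contributes no finite singular point.
The polynomial part has no poles.
No finite singular points: the Taylor series at 0 converges everywhere.


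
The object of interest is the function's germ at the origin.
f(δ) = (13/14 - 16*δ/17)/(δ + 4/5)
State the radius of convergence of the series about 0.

Denominator factor (δ + 4/5): pole of order 1 at -4/5, modulus 4/5.
The radius of convergence is the smallest modulus among the singular points: 4/5.

The radius of convergence is 4/5.


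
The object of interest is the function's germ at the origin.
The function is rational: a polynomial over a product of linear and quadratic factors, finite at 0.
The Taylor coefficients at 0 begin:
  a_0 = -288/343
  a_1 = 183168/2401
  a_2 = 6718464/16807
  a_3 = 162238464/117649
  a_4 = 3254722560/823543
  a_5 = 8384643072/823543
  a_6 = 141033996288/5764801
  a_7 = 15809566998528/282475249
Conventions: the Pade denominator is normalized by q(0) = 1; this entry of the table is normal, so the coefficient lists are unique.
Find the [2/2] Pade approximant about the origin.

Taylor coefficients needed (read off): a_0 = -288/343, a_1 = 183168/2401, a_2 = 6718464/16807, a_3 = 162238464/117649, a_4 = 3254722560/823543.
Write the denominator as Q(τ) = 1 + q1*τ + q2*τ^2. Requiring Q*f - P = O(τ^5) with deg P <= 2 kills the coefficients of τ^3..τ^4 in Q*f:
  τ^3: a_3 + q1*a_2 + q2*a_1 = 0, i.e. 162238464/117649 + (6718464/16807)*q1 + (183168/2401)*q2 = 0.
  τ^4: a_4 + q1*a_3 + q2*a_2 = 0, i.e. 3254722560/823543 + (162238464/117649)*q1 + (6718464/16807)*q2 = 0.
Solving this linear system: q1 = -143562/31381, q2 = 1294992/219667.
The numerator is Q*f truncated at degree 2: P0 = a_0 = -288/343; P1 = a_1 + q1*a_0 = 862488000/10763683; P2 = a_2 + q1*a_1 + q2*a_0 = 3449952000/75345781.

The Pade approximant has numerator coefficients [-288/343, 862488000/10763683, 3449952000/75345781]; denominator coefficients [1, -143562/31381, 1294992/219667].


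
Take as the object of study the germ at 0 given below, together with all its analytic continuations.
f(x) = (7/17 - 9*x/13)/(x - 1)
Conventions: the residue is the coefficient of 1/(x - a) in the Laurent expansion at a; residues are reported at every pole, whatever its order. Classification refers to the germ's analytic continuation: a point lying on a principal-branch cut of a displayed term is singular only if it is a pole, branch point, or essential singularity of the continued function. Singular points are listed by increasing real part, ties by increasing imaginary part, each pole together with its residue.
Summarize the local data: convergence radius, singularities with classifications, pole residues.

Denominator factor (x - 1): pole of order 1 at 1, modulus 1.
The radius of convergence is the smallest modulus among the singular points: 1.
At the order-1 pole 1 set g(x) = (x - (1))*f(x) = 7/17 - 9*x/13.
Simple pole: residue = g(a) at a = 1, which is -62/221.

Radius of convergence at 0: 1.
At 1: a pole of order 1; residue -62/221.


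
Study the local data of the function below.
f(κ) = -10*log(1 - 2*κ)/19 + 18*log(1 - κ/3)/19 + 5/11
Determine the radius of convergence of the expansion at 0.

Branch term (18/19)*log(1 - κ/(3)): its argument vanishes at κ = 3, a logarithmic branch point, modulus 3.
Branch term (-10/19)*log(1 - κ/(1/2)): its argument vanishes at κ = 1/2, a logarithmic branch point, modulus 1/2.
The radius of convergence is the smallest modulus among the singular points: 1/2.

The radius of convergence is 1/2.


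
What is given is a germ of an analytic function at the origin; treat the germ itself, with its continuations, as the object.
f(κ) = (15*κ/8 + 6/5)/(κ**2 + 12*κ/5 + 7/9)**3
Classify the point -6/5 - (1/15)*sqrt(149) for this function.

The point is a pole of order 3.

The denominator factor κ**2 + 12*κ/5 + 7/9 vanishes at -6/5 - (1/15)*sqrt(149) and appears to the power 3; the numerator there equals -21/20 - (1/8)*sqrt(149), nonzero, and no other factor vanishes.
Hence a pole whose order is the multiplicity, 3.


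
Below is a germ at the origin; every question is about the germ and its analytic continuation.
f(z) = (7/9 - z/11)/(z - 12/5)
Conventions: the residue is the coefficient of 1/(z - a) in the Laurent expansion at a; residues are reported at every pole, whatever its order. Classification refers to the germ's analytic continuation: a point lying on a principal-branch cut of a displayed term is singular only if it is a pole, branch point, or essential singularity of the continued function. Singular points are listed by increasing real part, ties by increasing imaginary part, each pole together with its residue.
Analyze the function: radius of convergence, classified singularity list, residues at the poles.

Radius of convergence at 0: 12/5.
At 12/5: a pole of order 1; residue 277/495.

Denominator factor (z - 12/5): pole of order 1 at 12/5, modulus 12/5.
The radius of convergence is the smallest modulus among the singular points: 12/5.
At the order-1 pole 12/5 set g(z) = (z - (12/5))*f(z) = 7/9 - z/11.
Simple pole: residue = g(a) at a = 12/5, which is 277/495.


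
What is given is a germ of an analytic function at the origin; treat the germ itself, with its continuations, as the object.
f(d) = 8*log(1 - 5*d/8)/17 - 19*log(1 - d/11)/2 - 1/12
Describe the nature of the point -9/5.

The point is a regular point.

There is no denominator, hence no pole anywhere.
Branch term log(1 - d/(8/5)): argument at -9/5 is 17/8, nonzero, so -9/5 is not its branch point (a point on a principal cut is still regular for the continued germ).
Branch term log(1 - d/(11)): argument at -9/5 is 64/55, nonzero, so -9/5 is not its branch point (a point on a principal cut is still regular for the continued germ).
So the germ continues analytically to -9/5.


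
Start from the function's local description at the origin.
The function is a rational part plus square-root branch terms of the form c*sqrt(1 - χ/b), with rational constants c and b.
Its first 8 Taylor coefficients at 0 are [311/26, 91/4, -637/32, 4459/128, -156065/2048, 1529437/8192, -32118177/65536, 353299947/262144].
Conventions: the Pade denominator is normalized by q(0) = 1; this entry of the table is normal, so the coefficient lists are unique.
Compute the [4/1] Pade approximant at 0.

Taylor coefficients needed (read off): a_0 = 311/26, a_1 = 91/4, a_2 = -637/32, a_3 = 4459/128, a_4 = -156065/2048, a_5 = 1529437/8192.
Write the denominator as Q(χ) = 1 + q1*χ. Requiring Q*f - P = O(χ^6) with deg P <= 4 kills the coefficients of χ^5..χ^5 in Q*f:
  χ^5: a_5 + q1*a_4 = 0, i.e. 1529437/8192 + (-156065/2048)*q1 = 0.
Solving this linear system: q1 = 49/20.
The numerator is Q*f truncated at degree 4: P0 = a_0 = 311/26; P1 = a_1 + q1*a_0 = 27069/520; P2 = a_2 + q1*a_1 = 5733/160; P3 = a_3 + q1*a_2 = -4459/320; P4 = a_4 + q1*a_3 = 93639/10240.

The Pade approximant has numerator coefficients [311/26, 27069/520, 5733/160, -4459/320, 93639/10240]; denominator coefficients [1, 49/20].


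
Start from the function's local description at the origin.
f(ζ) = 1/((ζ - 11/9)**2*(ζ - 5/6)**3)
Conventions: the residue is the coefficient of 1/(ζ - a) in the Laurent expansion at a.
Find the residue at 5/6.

The residue is 314928/2401.

At the order-3 pole 5/6 set g(ζ) = (ζ - (5/6))^3*f(ζ) = (ζ - 11/9)**(-2).
Order-3 pole: residue = g''(a)/2; g''(5/6) = 629856/2401, so the residue is 314928/2401.


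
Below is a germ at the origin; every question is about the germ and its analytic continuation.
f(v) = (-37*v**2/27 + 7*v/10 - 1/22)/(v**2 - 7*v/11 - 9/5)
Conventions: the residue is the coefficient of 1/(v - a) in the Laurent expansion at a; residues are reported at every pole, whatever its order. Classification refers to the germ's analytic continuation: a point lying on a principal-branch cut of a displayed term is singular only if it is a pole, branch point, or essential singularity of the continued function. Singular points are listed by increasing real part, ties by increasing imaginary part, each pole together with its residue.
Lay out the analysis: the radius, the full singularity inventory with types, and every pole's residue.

Radius of convergence at 0: -7/22 + (1/110)*sqrt(23005).
At 7/22 - (1/110)*sqrt(23005): a pole of order 1; residue -511/5940 + (167719/27329940)*sqrt(23005).
At 7/22 + (1/110)*sqrt(23005): a pole of order 1; residue -511/5940 - (167719/27329940)*sqrt(23005).

Denominator factor (v**2 - 7*v/11 - 9/5): discriminant 4601/605, real irrational roots 7/22 + (1/110)*sqrt(23005) and 7/22 - (1/110)*sqrt(23005); poles of order 1, moduli 7/22 + (1/110)*sqrt(23005) and -7/22 + (1/110)*sqrt(23005).
The radius of convergence is the smallest modulus among the singular points: -7/22 + (1/110)*sqrt(23005).
The factor v**2 - 7*v/11 - 9/5 splits as (v - a)(v - a') with a = 7/22 - (1/110)*sqrt(23005), a' = 7/22 + (1/110)*sqrt(23005). At the order-1 pole a set g(v) = (v - a)*f(v) = [-37*v**2/27 + 7*v/10 - 1/22] / (v - a').
Simple pole: residue = g(a) at a = 7/22 - (1/110)*sqrt(23005), which is -511/5940 + (167719/27329940)*sqrt(23005).
The factor v**2 - 7*v/11 - 9/5 splits as (v - a)(v - a') with a = 7/22 + (1/110)*sqrt(23005), a' = 7/22 - (1/110)*sqrt(23005). At the order-1 pole a set g(v) = (v - a)*f(v) = [-37*v**2/27 + 7*v/10 - 1/22] / (v - a').
Simple pole: residue = g(a) at a = 7/22 + (1/110)*sqrt(23005), which is -511/5940 - (167719/27329940)*sqrt(23005).
List the singular points by increasing real part (a conjugate pair: the negative imaginary part first).


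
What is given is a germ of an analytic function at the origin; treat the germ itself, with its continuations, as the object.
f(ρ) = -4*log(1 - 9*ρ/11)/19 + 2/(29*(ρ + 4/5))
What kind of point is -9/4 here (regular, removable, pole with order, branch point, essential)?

Denominator factors: ρ + 4/5 = -29/20 at ρ = -9/4 — none vanishes.
Branch term log(1 - ρ/(11/9)): argument at -9/4 is 125/44, nonzero, so -9/4 is not its branch point (a point on a principal cut is still regular for the continued germ).
So the germ continues analytically to -9/4.

The point is a regular point.


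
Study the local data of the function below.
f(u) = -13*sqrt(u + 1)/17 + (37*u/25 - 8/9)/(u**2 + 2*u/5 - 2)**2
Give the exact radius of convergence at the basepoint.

Denominator factor (u**2 + 2*u/5 - 2)^2: discriminant 204/25, real irrational roots -1/5 + (1/5)*sqrt(51) and -1/5 - (1/5)*sqrt(51); poles of order 2, moduli -1/5 + (1/5)*sqrt(51) and 1/5 + (1/5)*sqrt(51).
Branch term (-13/17)*sqrt(1 - u/(-1)): its argument vanishes at u = -1, a square-root branch point, modulus 1.
The radius of convergence is the smallest modulus among the singular points: 1.

The radius of convergence is 1.


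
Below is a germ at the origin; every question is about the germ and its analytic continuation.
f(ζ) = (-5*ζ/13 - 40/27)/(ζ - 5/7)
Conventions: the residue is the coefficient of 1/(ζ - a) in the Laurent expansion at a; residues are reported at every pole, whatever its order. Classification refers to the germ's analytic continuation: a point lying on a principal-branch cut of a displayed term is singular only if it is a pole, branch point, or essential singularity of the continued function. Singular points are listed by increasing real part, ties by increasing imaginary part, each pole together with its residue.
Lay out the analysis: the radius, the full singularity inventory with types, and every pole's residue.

Denominator factor (ζ - 5/7): pole of order 1 at 5/7, modulus 5/7.
The radius of convergence is the smallest modulus among the singular points: 5/7.
At the order-1 pole 5/7 set g(ζ) = (ζ - (5/7))*f(ζ) = -5*ζ/13 - 40/27.
Simple pole: residue = g(a) at a = 5/7, which is -4315/2457.

Radius of convergence at 0: 5/7.
At 5/7: a pole of order 1; residue -4315/2457.


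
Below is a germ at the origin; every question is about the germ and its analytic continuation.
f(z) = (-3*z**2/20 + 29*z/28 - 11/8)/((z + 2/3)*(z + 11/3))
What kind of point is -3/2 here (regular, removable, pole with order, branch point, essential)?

The point is a regular point.

Denominator factors: z + 11/3 = 13/6 at z = -3/2; z + 2/3 = -5/6 at z = -3/2 — none vanishes.
So the germ continues analytically to -3/2.


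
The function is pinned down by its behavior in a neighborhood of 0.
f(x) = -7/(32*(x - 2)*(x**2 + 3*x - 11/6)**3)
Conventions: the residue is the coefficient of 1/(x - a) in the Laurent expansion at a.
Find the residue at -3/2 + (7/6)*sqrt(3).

The residue is 27/134456 + (81/268912)*sqrt(3).


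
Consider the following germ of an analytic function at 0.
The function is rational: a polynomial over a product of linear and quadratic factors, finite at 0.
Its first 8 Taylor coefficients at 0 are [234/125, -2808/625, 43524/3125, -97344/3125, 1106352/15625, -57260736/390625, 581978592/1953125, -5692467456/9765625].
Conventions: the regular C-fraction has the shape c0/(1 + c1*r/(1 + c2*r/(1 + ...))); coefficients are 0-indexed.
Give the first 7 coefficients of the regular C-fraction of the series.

The regular C-fraction coefficients are [234/125, 12/5, 7/10, -803/210, 241628/84315, 100017512/242534105, 7179121125/215777065978].

Taylor coefficients (read off): a_0 = 234/125, a_1 = -2808/625, a_2 = 43524/3125, a_3 = -97344/3125, a_4 = 1106352/15625, a_5 = -57260736/390625, a_6 = 581978592/1953125.
c0 = a_0 = 234/125. Peel one level at a time: if S = 1 + c*r/S' with S'(0) = 1, then c is the r-coefficient of S and S' = c*r/(S - 1).
S_1 = c0/f = 1 + (12/5)*r + (-42/25)*r^2 + ...; c1 = 12/5.
S_2 = c1*r/(S_1 - 1) = 1 + (7/10)*r + (803/300)*r^2 + ...; c2 = 7/10.
S_3 = c2*r/(S_2 - 1) = 1 + (-803/210)*r + (120814/11025)*r^2 + ...; c3 = -803/210.
S_4 = c3*r/(S_3 - 1) = 1 + (241628/84315)*r + (-57152864/48360675)*r^2 + ...; c4 = 241628/84315.
S_5 = c4*r/(S_4 - 1) = 1 + (100017512/242534105)*r + (-50066100/3649005649)*r^2 + ...; c5 = 100017512/242534105.
S_6 = c5*r/(S_5 - 1) = 1 + (7179121125/215777065978)*r + ...; c6 = 7179121125/215777065978.


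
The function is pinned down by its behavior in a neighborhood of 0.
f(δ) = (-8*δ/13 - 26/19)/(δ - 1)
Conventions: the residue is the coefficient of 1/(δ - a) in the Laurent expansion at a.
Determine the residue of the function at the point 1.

The residue is -490/247.

At the order-1 pole 1 set g(δ) = (δ - (1))*f(δ) = -8*δ/13 - 26/19.
Simple pole: residue = g(a) at a = 1, which is -490/247.


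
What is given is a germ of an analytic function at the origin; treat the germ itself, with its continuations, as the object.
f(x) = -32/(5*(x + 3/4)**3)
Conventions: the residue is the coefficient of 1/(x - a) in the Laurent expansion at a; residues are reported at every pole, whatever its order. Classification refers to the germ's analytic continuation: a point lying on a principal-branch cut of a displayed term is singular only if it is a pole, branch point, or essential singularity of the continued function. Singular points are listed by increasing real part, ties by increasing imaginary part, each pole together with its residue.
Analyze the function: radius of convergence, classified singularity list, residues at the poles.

Denominator factor (x + 3/4)^3: pole of order 3 at -3/4, modulus 3/4.
The radius of convergence is the smallest modulus among the singular points: 3/4.
At the order-3 pole -3/4 set g(x) = (x - (-3/4))^3*f(x) = -32/5.
Order-3 pole: residue = g''(a)/2; g''(-3/4) = 0, so the residue is 0.

Radius of convergence at 0: 3/4.
At -3/4: a pole of order 3; residue 0.


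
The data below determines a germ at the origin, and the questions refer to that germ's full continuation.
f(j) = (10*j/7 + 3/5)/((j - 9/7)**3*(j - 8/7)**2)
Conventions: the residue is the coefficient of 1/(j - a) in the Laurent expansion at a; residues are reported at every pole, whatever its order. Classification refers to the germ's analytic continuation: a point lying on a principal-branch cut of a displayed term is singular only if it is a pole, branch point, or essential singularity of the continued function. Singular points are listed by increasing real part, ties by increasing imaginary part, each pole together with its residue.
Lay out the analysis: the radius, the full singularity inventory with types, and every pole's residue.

Denominator factor (j - 8/7)^2: pole of order 2 at 8/7, modulus 8/7.
Denominator factor (j - 9/7)^3: pole of order 3 at 9/7, modulus 9/7.
The radius of convergence is the smallest modulus among the singular points: 8/7.
At the order-2 pole 8/7 set g(j) = (j - (8/7))^2*f(j) = (10*j/7 + 3/5)/(j - 9/7)**3.
Order-2 pole: residue = g'(a); g'(8/7) = -82859/5, so the residue is -82859/5.
At the order-3 pole 9/7 set g(j) = (j - (9/7))^3*f(j) = (10*j/7 + 3/5)/(j - 8/7)**2.
Order-3 pole: residue = g''(a)/2; g''(9/7) = 165718/5, so the residue is 82859/5.
List the singular points by increasing real part (a conjugate pair: the negative imaginary part first).

Radius of convergence at 0: 8/7.
At 8/7: a pole of order 2; residue -82859/5.
At 9/7: a pole of order 3; residue 82859/5.


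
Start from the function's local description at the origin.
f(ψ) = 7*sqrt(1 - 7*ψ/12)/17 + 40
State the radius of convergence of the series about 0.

The radius of convergence is 12/7.

Branch term (7/17)*sqrt(1 - ψ/(12/7)): its argument vanishes at ψ = 12/7, a square-root branch point, modulus 12/7.
The radius of convergence is the smallest modulus among the singular points: 12/7.


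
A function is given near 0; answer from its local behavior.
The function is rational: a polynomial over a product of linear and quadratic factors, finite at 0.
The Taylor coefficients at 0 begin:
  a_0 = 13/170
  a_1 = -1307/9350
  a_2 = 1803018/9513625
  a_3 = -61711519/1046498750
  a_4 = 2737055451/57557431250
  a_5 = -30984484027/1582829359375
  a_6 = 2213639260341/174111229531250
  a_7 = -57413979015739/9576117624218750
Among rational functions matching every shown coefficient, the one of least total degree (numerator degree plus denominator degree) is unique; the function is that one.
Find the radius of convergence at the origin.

No rational of total degree below 4 reproduces all 8 coefficients; solving the [2/2] Pade equations on them gives f(τ) = (-28*τ**2/37 + 7*τ/11 - 13/34)/(τ**2 - 9*τ/11 - 5), whose expansion matches every shown term.
Denominator factor (τ**2 - 9*τ/11 - 5): discriminant 2501/121, real irrational roots 9/22 + (1/22)*sqrt(2501) and 9/22 - (1/22)*sqrt(2501); poles of order 1, moduli 9/22 + (1/22)*sqrt(2501) and -9/22 + (1/22)*sqrt(2501).
The radius of convergence is the smallest modulus among the singular points: -9/22 + (1/22)*sqrt(2501).

The radius of convergence is -9/22 + (1/22)*sqrt(2501).


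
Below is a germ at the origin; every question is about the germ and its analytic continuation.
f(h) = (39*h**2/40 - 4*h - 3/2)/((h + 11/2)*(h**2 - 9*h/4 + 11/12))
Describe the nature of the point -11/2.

The point is a pole of order 1.

The denominator factor h + 11/2 vanishes at -11/2 and appears to the power 1; the numerator there equals 7999/160, nonzero, and no other factor vanishes.
Hence a pole whose order is the multiplicity, 1.


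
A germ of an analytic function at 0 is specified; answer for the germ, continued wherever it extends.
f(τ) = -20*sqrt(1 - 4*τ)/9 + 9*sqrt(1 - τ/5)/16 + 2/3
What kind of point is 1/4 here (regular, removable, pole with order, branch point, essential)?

The point is an algebraic (square-root) branch point.

The term (-20/9)*sqrt(1 - τ/(1/4)) has argument 1 - 1/4/(1/4) = 0 at 1/4: a square-root (algebraic, two-sheeted) branch point; the remaining terms are analytic or single-valued there.


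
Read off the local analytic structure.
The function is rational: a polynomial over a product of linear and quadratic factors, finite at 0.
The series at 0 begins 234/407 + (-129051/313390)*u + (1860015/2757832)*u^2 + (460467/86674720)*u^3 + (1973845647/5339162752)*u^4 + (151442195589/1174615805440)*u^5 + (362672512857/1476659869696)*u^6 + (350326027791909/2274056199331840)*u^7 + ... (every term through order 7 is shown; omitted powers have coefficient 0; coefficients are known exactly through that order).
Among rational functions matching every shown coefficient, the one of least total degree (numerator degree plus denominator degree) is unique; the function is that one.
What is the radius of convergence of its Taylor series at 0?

No rational of total degree below 4 reproduces all 8 coefficients; solving the [2/2] Pade equations on them gives f(u) = (-34*u**2/37 + 39*u/35 - 39/37)/(u**2 + 5*u/8 - 11/6), whose expansion matches every shown term.
Denominator factor (u**2 + 5*u/8 - 11/6): discriminant 1483/192, real irrational roots -5/16 + (1/48)*sqrt(4449) and -5/16 - (1/48)*sqrt(4449); poles of order 1, moduli -5/16 + (1/48)*sqrt(4449) and 5/16 + (1/48)*sqrt(4449).
The radius of convergence is the smallest modulus among the singular points: -5/16 + (1/48)*sqrt(4449).

The radius of convergence is -5/16 + (1/48)*sqrt(4449).


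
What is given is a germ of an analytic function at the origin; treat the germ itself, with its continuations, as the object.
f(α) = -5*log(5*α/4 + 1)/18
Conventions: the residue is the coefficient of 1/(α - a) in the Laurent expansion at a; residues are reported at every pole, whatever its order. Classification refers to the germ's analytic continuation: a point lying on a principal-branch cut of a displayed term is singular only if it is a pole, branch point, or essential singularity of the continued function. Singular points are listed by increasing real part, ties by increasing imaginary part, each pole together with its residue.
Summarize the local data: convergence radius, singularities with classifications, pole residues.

Branch term (-5/18)*log(1 - α/(-4/5)): its argument vanishes at α = -4/5, a logarithmic branch point, modulus 4/5.
The radius of convergence is the smallest modulus among the singular points: 4/5.

Radius of convergence at 0: 4/5.
At -4/5: a logarithmic branch point.


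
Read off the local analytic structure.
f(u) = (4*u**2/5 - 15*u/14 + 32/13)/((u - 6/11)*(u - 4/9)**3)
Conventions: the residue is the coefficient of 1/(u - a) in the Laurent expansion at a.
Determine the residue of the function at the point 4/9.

At the order-3 pole 4/9 set g(u) = (u - (4/9))^3*f(u) = (4*u**2/5 - 15*u/14 + 32/13)/(u - 6/11).
Order-3 pole: residue = g''(a)/2; g''(4/9) = -933804531/227500, so the residue is -933804531/455000.

The residue is -933804531/455000.


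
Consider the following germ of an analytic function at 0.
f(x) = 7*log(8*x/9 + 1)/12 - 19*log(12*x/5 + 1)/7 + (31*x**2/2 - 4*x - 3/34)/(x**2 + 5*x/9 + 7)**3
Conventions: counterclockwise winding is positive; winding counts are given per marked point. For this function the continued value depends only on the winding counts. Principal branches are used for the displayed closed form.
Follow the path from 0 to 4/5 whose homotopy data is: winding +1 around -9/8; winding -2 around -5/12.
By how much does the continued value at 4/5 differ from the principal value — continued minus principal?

The rational part is single-valued and drops out of the difference; each branch term changes only by its own monodromy.
(-19/7)*log(1 - x/(-5/12)): each positive loop around -5/12 adds 2*pi*i to the log, so winding -2 contributes (-19/7)*(-2)*2*pi*i = (76/7)*pi*i.
(7/12)*log(1 - x/(-9/8)): each positive loop around -9/8 adds 2*pi*i to the log, so winding +1 contributes (7/12)*(1)*2*pi*i = (7/6)*pi*i.
Summing the contributions at x = 4/5 gives (505/42)*pi*i.

Continued minus principal equals (505/42)*pi*i.


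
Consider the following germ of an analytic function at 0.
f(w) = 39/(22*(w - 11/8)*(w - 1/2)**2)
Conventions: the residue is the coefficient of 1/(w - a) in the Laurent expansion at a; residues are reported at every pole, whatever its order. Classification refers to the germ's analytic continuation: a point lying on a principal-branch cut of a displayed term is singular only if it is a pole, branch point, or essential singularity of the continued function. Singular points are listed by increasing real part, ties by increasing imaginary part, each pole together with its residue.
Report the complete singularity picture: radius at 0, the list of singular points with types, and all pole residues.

Denominator factor (w - 1/2)^2: pole of order 2 at 1/2, modulus 1/2.
Denominator factor (w - 11/8): pole of order 1 at 11/8, modulus 11/8.
The radius of convergence is the smallest modulus among the singular points: 1/2.
At the order-2 pole 1/2 set g(w) = (w - (1/2))^2*f(w) = 39/(22*(w - 11/8)).
Order-2 pole: residue = g'(a); g'(1/2) = -1248/539, so the residue is -1248/539.
At the order-1 pole 11/8 set g(w) = (w - (11/8))*f(w) = 39/(22*(w - 1/2)**2).
Simple pole: residue = g(a) at a = 11/8, which is 1248/539.
List the singular points by increasing real part (a conjugate pair: the negative imaginary part first).

Radius of convergence at 0: 1/2.
At 1/2: a pole of order 2; residue -1248/539.
At 11/8: a pole of order 1; residue 1248/539.


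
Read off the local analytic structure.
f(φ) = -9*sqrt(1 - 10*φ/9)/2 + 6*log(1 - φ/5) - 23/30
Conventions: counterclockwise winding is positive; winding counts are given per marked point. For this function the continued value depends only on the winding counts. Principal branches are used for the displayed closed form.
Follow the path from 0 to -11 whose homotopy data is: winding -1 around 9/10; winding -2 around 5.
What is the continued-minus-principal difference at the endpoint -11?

Continued minus principal equals ((3)*sqrt(119)) - ((24)*pi)*i.

The rational part is single-valued and drops out of the difference; each branch term changes only by its own monodromy.
(6)*log(1 - φ/(5)): each positive loop around 5 adds 2*pi*i to the log, so winding -2 contributes (6)*(-2)*2*pi*i = -(24)*pi*i.
(-9/2)*sqrt(1 - φ/(9/10)): winding -1 is odd, the square root flips sign, contributing -2*(-9/2)*sqrt(1 - (-11)/(9/10)) = -2*(-9/2)*sqrt(119/9) = (3)*sqrt(119).
Summing the contributions at φ = -11 gives ((3)*sqrt(119)) - ((24)*pi)*i.


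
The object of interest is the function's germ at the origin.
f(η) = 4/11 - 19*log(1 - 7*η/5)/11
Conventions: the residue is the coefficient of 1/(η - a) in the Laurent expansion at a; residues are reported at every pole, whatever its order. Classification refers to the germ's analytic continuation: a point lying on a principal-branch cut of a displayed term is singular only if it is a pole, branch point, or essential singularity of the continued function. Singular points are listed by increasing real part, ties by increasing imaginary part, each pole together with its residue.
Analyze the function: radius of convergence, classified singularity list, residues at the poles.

Radius of convergence at 0: 5/7.
At 5/7: a logarithmic branch point.

Branch term (-19/11)*log(1 - η/(5/7)): its argument vanishes at η = 5/7, a logarithmic branch point, modulus 5/7.
The radius of convergence is the smallest modulus among the singular points: 5/7.


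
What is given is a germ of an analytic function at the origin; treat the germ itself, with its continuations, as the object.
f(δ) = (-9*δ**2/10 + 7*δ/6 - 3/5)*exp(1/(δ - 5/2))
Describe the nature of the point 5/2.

The exponent 1/(δ - (5/2)) has a pole at 5/2, so exp(1/(δ - (5/2))) takes every nonzero value near it: an essential singularity (not a pole of any order).

The point is an essential singularity.


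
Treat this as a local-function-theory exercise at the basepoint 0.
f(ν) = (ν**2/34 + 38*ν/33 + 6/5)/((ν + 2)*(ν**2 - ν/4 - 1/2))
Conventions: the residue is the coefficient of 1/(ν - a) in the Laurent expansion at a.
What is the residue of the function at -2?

At the order-1 pole -2 set g(ν) = (ν - (-2))*f(ν) = (ν**2/34 + 38*ν/33 + 6/5)/(ν**2 - ν/4 - 1/2).
Simple pole: residue = g(a) at a = -2, which is -691/2805.

The residue is -691/2805.


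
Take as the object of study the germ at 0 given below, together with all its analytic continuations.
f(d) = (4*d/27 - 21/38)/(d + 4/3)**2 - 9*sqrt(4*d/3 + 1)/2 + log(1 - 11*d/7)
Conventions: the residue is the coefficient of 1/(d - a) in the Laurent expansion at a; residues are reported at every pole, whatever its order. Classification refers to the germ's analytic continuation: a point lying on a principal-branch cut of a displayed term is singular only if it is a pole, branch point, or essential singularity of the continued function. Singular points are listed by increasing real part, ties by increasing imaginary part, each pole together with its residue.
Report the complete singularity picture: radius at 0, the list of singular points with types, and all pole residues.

Radius of convergence at 0: 7/11.
At -4/3: a pole of order 2; residue 4/27.
At -3/4: an algebraic (square-root) branch point.
At 7/11: a logarithmic branch point.

Denominator factor (d + 4/3)^2: pole of order 2 at -4/3, modulus 4/3.
Branch term (1)*log(1 - d/(7/11)): its argument vanishes at d = 7/11, a logarithmic branch point, modulus 7/11.
Branch term (-9/2)*sqrt(1 - d/(-3/4)): its argument vanishes at d = -3/4, a square-root branch point, modulus 3/4.
The radius of convergence is the smallest modulus among the singular points: 7/11.
The branch terms are analytic at -4/3 and contribute nothing to the residue; only the rational part matters.
At the order-2 pole -4/3 set g(d) = (d - (-4/3))^2*(rational part) = 4*d/27 - 21/38.
Order-2 pole: residue = g'(a); g'(-4/3) = 4/27, so the residue is 4/27.
List the singular points by increasing real part (a conjugate pair: the negative imaginary part first).


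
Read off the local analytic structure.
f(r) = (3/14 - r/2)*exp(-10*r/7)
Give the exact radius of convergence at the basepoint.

The radius of convergence is infinite.

The factor exp(-10*r/7) is entire and contributes no finite singular point.
The polynomial part has no poles.
No finite singular points: the Taylor series at 0 converges everywhere.
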